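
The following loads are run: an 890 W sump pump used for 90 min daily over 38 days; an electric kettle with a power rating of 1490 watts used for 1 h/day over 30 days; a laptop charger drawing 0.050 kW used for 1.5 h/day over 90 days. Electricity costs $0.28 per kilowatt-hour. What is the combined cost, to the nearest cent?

sump pump: Runtime = 90 min × 38 = 3420 min = 57 h
sump pump: 0.89 kW × 57 h = 50.73 kWh
electric kettle: Runtime = 1 h/day × 30 days = 30 h
electric kettle: 1.49 kW × 30 h = 44.7 kWh
laptop charger: Runtime = 1.5 h/day × 90 days = 135 h
laptop charger: 0.05 kW × 135 h = 6.75 kWh
Total energy = 102.18 kWh
Cost = 102.18 × $0.28 = $28.61

$28.61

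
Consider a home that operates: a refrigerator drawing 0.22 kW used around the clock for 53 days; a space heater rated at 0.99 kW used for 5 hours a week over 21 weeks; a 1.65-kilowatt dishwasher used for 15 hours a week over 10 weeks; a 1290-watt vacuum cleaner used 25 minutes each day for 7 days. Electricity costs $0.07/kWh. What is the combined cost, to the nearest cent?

$44.45

refrigerator: Runtime = 24 h × 53 = 1272 h
refrigerator: 0.22 kW × 1272 h = 279.84 kWh
space heater: Runtime = 5 h/week × 21 weeks = 105 h
space heater: 0.99 kW × 105 h = 103.95 kWh
dishwasher: Runtime = 15 h/week × 10 weeks = 150 h
dishwasher: 1.65 kW × 150 h = 247.5 kWh
vacuum cleaner: Runtime = 25 min × 7 = 175 min = 2.916666… h
vacuum cleaner: 1.29 kW × 2.916666… h = 3.7625 kWh
Total energy = 635.0525 kWh
Cost = 635.0525 × $0.07 = $44.45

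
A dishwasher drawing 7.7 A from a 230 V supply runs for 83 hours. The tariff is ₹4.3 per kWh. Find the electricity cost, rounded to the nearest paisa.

Power = 7.7 A × 230 V = 1771 W = 1.771 kW
Energy = 1.771 kW × 83 h = 146.993 kWh
Cost = 146.993 kWh × ₹4.3/kWh = ₹632.07

₹632.07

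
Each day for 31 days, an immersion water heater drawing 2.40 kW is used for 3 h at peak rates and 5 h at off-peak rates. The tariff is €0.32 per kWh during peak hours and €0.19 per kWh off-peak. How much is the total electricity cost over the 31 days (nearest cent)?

Peak energy = 2.4 kW × 3 h × 31 = 223.2 kWh
Off-peak energy = 2.4 kW × 5 h × 31 = 372 kWh
Cost = 223.2 × €0.32 + 372 × €0.19 = €71.424 + €70.68 = €142.10

€142.10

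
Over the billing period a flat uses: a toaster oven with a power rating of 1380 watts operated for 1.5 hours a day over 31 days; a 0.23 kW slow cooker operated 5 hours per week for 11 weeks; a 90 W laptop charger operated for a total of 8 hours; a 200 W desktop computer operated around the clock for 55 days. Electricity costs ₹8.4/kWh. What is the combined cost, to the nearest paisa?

toaster oven: Runtime = 1.5 h/day × 31 days = 46.5 h
toaster oven: 1.38 kW × 46.5 h = 64.17 kWh
slow cooker: Runtime = 5 h/week × 11 weeks = 55 h
slow cooker: 0.23 kW × 55 h = 12.65 kWh
laptop charger: 0.09 kW × 8 h = 0.72 kWh
desktop computer: Runtime = 24 h × 55 = 1320 h
desktop computer: 0.2 kW × 1320 h = 264 kWh
Total energy = 341.54 kWh
Cost = 341.54 × ₹8.4 = ₹2868.94

₹2868.94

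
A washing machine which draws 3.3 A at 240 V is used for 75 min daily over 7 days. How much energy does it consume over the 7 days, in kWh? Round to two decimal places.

6.93 kWh

Power = 3.3 A × 240 V = 792 W = 0.792 kW
Runtime = 75 min × 7 = 525 min = 8.75 h
Energy = 0.792 kW × 8.75 h = 6.93 kWh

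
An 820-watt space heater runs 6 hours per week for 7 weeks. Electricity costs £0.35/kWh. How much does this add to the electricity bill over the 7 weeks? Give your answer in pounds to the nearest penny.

Runtime = 6 h/week × 7 weeks = 42 h
Energy = 0.82 kW × 42 h = 34.44 kWh
Cost = 34.44 kWh × £0.35/kWh = £12.05

£12.05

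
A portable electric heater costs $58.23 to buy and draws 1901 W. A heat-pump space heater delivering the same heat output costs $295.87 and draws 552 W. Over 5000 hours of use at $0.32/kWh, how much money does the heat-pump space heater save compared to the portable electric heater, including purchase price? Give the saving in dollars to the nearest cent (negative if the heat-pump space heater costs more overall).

portable electric heater: $58.23 + (1901/1000) kW × 5000 h × $0.32 = $58.23 + $3041.6 = $3099.83
heat-pump space heater: $295.87 + (552/1000) kW × 5000 h × $0.32 = $295.87 + $883.2 = $1179.07
Saving = $3099.83 − $1179.07 = $1920.76

$1920.76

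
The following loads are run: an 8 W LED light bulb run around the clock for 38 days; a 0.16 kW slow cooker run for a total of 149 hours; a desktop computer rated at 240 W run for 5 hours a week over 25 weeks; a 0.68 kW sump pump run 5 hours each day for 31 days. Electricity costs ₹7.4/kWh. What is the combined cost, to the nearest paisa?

₹1232.37

LED light bulb: Runtime = 24 h × 38 = 912 h
LED light bulb: 0.008 kW × 912 h = 7.296 kWh
slow cooker: 0.16 kW × 149 h = 23.84 kWh
desktop computer: Runtime = 5 h/week × 25 weeks = 125 h
desktop computer: 0.24 kW × 125 h = 30 kWh
sump pump: Runtime = 5 h/day × 31 days = 155 h
sump pump: 0.68 kW × 155 h = 105.4 kWh
Total energy = 166.536 kWh
Cost = 166.536 × ₹7.4 = ₹1232.37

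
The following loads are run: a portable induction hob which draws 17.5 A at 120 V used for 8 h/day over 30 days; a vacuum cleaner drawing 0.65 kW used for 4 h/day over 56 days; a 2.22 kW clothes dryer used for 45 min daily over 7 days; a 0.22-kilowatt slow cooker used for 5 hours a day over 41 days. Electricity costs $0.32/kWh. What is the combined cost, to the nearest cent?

portable induction hob: Power = 17.5 A × 120 V = 2100 W = 2.1 kW
portable induction hob: Runtime = 8 h/day × 30 days = 240 h
portable induction hob: 2.1 kW × 240 h = 504 kWh
vacuum cleaner: Runtime = 4 h/day × 56 days = 224 h
vacuum cleaner: 0.65 kW × 224 h = 145.6 kWh
clothes dryer: Runtime = 45 min × 7 = 315 min = 5.25 h
clothes dryer: 2.22 kW × 5.25 h = 11.655 kWh
slow cooker: Runtime = 5 h/day × 41 days = 205 h
slow cooker: 0.22 kW × 205 h = 45.1 kWh
Total energy = 706.355 kWh
Cost = 706.355 × $0.32 = $226.03

$226.03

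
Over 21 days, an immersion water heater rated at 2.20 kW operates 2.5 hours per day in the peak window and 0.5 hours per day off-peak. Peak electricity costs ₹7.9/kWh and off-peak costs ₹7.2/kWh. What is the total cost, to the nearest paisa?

Peak energy = 2.2 kW × 2.5 h × 21 = 115.5 kWh
Off-peak energy = 2.2 kW × 0.5 h × 21 = 23.1 kWh
Cost = 115.5 × ₹7.9 + 23.1 × ₹7.2 = ₹912.45 + ₹166.32 = ₹1078.77

₹1078.77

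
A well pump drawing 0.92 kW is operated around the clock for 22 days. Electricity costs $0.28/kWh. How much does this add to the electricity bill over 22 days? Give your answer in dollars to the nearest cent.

$136.01

Runtime = 24 h × 22 = 528 h
Energy = 0.92 kW × 528 h = 485.76 kWh
Cost = 485.76 kWh × $0.28/kWh = $136.01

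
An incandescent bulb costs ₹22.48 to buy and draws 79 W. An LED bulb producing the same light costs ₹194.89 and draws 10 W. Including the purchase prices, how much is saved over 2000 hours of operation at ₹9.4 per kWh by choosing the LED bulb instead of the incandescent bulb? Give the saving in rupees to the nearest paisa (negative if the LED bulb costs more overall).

₹1124.79

incandescent bulb: ₹22.48 + (79/1000) kW × 2000 h × ₹9.4 = ₹22.48 + ₹1485.2 = ₹1507.68
LED bulb: ₹194.89 + (10/1000) kW × 2000 h × ₹9.4 = ₹194.89 + ₹188 = ₹382.89
Saving = ₹1507.68 − ₹382.89 = ₹1124.79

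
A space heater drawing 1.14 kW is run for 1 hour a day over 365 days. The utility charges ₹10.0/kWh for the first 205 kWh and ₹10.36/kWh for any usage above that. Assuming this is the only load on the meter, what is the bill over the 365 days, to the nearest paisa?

₹4237.00

Runtime = 1 h/day × 365 days = 365 h
Energy = 1.14 kW × 365 h = 416.1 kWh
Tier 1 (0–205 kWh): 205 × ₹10.0 = ₹2050
Above 205 kWh: 211.1 × ₹10.36 = ₹2186.996
Bill = ₹4237.00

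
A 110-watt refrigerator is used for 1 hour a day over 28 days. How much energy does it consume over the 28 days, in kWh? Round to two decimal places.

Runtime = 1 h/day × 28 days = 28 h
Energy = 0.11 kW × 28 h = 3.08 kWh

3.08 kWh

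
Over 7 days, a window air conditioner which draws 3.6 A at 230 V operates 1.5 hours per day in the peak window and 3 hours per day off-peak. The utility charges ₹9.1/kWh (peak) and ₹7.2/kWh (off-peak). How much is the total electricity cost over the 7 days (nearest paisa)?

Power = 3.6 A × 230 V = 828 W = 0.828 kW
Peak energy = 0.828 kW × 1.5 h × 7 = 8.694 kWh
Off-peak energy = 0.828 kW × 3 h × 7 = 17.388 kWh
Cost = 8.694 × ₹9.1 + 17.388 × ₹7.2 = ₹79.1154 + ₹125.1936 = ₹204.31

₹204.31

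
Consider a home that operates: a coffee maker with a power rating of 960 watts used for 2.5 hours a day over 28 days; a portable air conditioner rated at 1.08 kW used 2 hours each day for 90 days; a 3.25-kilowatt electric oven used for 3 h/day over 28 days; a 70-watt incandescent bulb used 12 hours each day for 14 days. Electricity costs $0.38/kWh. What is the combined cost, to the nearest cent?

$207.62

coffee maker: Runtime = 2.5 h/day × 28 days = 70 h
coffee maker: 0.96 kW × 70 h = 67.2 kWh
portable air conditioner: Runtime = 2 h/day × 90 days = 180 h
portable air conditioner: 1.08 kW × 180 h = 194.4 kWh
electric oven: Runtime = 3 h/day × 28 days = 84 h
electric oven: 3.25 kW × 84 h = 273 kWh
incandescent bulb: Runtime = 12 h/day × 14 days = 168 h
incandescent bulb: 0.07 kW × 168 h = 11.76 kWh
Total energy = 546.36 kWh
Cost = 546.36 × $0.38 = $207.62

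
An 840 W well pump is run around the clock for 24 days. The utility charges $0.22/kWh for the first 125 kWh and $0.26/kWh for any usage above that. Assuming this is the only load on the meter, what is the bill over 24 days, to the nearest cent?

$120.80

Runtime = 24 h × 24 = 576 h
Energy = 0.84 kW × 576 h = 483.84 kWh
Tier 1 (0–125 kWh): 125 × $0.22 = $27.5
Above 125 kWh: 358.84 × $0.26 = $93.2984
Bill = $120.80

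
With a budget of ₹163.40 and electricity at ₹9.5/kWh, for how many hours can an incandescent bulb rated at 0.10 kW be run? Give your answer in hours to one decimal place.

Energy available = ₹163.40 ÷ ₹9.5/kWh = 17.2 kWh
Hours = 17.2 kWh ÷ 0.1 kW = 172.0 h

172.0 h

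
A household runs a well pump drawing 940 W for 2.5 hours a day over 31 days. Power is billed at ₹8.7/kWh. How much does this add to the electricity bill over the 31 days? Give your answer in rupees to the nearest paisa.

Runtime = 2.5 h/day × 31 days = 77.5 h
Energy = 0.94 kW × 77.5 h = 72.85 kWh
Cost = 72.85 kWh × ₹8.7/kWh = ₹633.80

₹633.80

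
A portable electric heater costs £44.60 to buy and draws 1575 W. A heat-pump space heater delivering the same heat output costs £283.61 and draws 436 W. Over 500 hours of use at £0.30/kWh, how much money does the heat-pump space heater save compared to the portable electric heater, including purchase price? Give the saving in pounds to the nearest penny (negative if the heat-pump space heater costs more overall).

portable electric heater: £44.60 + (1575/1000) kW × 500 h × £0.30 = £44.60 + £236.25 = £280.85
heat-pump space heater: £283.61 + (436/1000) kW × 500 h × £0.30 = £283.61 + £65.4 = £349.01
Saving = £280.85 − £349.01 = −£68.16

-£68.16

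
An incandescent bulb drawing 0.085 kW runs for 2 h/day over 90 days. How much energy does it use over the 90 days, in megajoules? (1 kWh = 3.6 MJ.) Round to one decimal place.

55.1 MJ

Runtime = 2 h/day × 90 days = 180 h
Energy = 0.085 kW × 180 h = 15.3 kWh
= 15.3 × 3.6 MJ = 55.1 MJ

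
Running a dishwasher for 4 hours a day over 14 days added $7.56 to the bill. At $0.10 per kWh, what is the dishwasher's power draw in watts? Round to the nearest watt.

1350 W

Energy = $7.56 ÷ $0.10/kWh = 75.6 kWh
Runtime = 4 h/day × 14 days = 56 h
Power = 75.6 kWh ÷ 56 h = 1.35 kW = 1350 W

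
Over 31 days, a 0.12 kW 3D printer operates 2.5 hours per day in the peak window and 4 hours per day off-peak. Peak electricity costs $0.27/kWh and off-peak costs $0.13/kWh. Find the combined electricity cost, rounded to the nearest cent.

Peak energy = 0.12 kW × 2.5 h × 31 = 9.3 kWh
Off-peak energy = 0.12 kW × 4 h × 31 = 14.88 kWh
Cost = 9.3 × $0.27 + 14.88 × $0.13 = $2.511 + $1.9344 = $4.45

$4.45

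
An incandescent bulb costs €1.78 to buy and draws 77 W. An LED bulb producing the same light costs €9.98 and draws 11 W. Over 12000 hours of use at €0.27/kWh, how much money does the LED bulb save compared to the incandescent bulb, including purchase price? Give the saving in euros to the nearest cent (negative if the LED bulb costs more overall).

€205.64

incandescent bulb: €1.78 + (77/1000) kW × 12000 h × €0.27 = €1.78 + €249.48 = €251.26
LED bulb: €9.98 + (11/1000) kW × 12000 h × €0.27 = €9.98 + €35.64 = €45.62
Saving = €251.26 − €45.62 = €205.64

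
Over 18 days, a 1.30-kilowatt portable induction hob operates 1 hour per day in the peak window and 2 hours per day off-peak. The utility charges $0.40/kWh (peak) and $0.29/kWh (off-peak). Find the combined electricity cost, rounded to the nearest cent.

Peak energy = 1.3 kW × 1 h × 18 = 23.4 kWh
Off-peak energy = 1.3 kW × 2 h × 18 = 46.8 kWh
Cost = 23.4 × $0.40 + 46.8 × $0.29 = $9.36 + $13.572 = $22.93

$22.93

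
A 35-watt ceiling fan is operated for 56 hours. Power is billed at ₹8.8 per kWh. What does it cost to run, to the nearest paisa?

₹17.25

Energy = 0.035 kW × 56 h = 1.96 kWh
Cost = 1.96 kWh × ₹8.8/kWh = ₹17.25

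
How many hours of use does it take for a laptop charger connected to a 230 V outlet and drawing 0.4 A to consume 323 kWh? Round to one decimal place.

3510.9 h

Power = 0.4 A × 230 V = 92 W = 0.092 kW
Hours = 323 kWh ÷ 0.092 kW = 3510.9 h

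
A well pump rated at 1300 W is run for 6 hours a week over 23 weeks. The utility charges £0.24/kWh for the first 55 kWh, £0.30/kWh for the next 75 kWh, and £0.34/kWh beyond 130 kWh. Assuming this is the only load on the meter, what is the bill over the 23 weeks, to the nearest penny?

Runtime = 6 h/week × 23 weeks = 138 h
Energy = 1.3 kW × 138 h = 179.4 kWh
Tier 1 (0–55 kWh): 55 × £0.24 = £13.2
Tier 2 (55–130 kWh): 75 × £0.30 = £22.5
Above 130 kWh: 49.4 × £0.34 = £16.796
Bill = £52.50

£52.50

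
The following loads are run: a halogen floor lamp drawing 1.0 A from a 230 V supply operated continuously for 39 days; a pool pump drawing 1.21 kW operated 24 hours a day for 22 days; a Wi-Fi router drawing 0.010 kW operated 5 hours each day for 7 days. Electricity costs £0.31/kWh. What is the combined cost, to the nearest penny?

£264.90

halogen floor lamp: Power = 1.0 A × 230 V = 230 W = 0.23 kW
halogen floor lamp: Runtime = 24 h × 39 = 936 h
halogen floor lamp: 0.23 kW × 936 h = 215.28 kWh
pool pump: Runtime = 24 h × 22 = 528 h
pool pump: 1.21 kW × 528 h = 638.88 kWh
Wi-Fi router: Runtime = 5 h/day × 7 days = 35 h
Wi-Fi router: 0.01 kW × 35 h = 0.35 kWh
Total energy = 854.51 kWh
Cost = 854.51 × £0.31 = £264.90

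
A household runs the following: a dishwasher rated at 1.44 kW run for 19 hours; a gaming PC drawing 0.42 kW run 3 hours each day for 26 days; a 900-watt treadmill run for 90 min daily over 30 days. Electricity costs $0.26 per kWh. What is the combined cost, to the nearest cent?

dishwasher: 1.44 kW × 19 h = 27.36 kWh
gaming PC: Runtime = 3 h/day × 26 days = 78 h
gaming PC: 0.42 kW × 78 h = 32.76 kWh
treadmill: Runtime = 90 min × 30 = 2700 min = 45 h
treadmill: 0.9 kW × 45 h = 40.5 kWh
Total energy = 100.62 kWh
Cost = 100.62 × $0.26 = $26.16

$26.16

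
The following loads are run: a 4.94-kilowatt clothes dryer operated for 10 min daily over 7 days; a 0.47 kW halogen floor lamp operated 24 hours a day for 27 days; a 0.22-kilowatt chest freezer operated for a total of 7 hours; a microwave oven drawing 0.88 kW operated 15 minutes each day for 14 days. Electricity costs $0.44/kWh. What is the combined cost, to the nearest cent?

$138.58

clothes dryer: Runtime = 10 min × 7 = 70 min = 1.166666… h
clothes dryer: 4.94 kW × 1.166666… h = 5.763333… kWh
halogen floor lamp: Runtime = 24 h × 27 = 648 h
halogen floor lamp: 0.47 kW × 648 h = 304.56 kWh
chest freezer: 0.22 kW × 7 h = 1.54 kWh
microwave oven: Runtime = 15 min × 14 = 210 min = 3.5 h
microwave oven: 0.88 kW × 3.5 h = 3.08 kWh
Total energy = 314.943333… kWh
Cost = 314.943333… × $0.44 = $138.58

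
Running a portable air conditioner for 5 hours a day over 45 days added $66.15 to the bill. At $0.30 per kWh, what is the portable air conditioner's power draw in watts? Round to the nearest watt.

Energy = $66.15 ÷ $0.30/kWh = 220.5 kWh
Runtime = 5 h/day × 45 days = 225 h
Power = 220.5 kWh ÷ 225 h = 0.98 kW = 980 W

980 W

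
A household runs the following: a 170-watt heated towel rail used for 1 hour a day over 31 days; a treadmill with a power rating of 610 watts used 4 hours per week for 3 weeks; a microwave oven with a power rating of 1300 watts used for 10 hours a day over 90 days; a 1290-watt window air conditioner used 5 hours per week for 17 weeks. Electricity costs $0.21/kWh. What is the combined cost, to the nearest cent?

$271.37

heated towel rail: Runtime = 1 h/day × 31 days = 31 h
heated towel rail: 0.17 kW × 31 h = 5.27 kWh
treadmill: Runtime = 4 h/week × 3 weeks = 12 h
treadmill: 0.61 kW × 12 h = 7.32 kWh
microwave oven: Runtime = 10 h/day × 90 days = 900 h
microwave oven: 1.3 kW × 900 h = 1170 kWh
window air conditioner: Runtime = 5 h/week × 17 weeks = 85 h
window air conditioner: 1.29 kW × 85 h = 109.65 kWh
Total energy = 1292.24 kWh
Cost = 1292.24 × $0.21 = $271.37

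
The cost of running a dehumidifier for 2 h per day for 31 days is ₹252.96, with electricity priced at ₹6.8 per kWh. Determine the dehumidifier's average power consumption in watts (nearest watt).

600 W

Energy = ₹252.96 ÷ ₹6.8/kWh = 37.2 kWh
Runtime = 2 h/day × 31 days = 62 h
Power = 37.2 kWh ÷ 62 h = 0.6 kW = 600 W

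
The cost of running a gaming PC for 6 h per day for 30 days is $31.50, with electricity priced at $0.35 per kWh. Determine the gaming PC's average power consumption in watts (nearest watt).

500 W

Energy = $31.50 ÷ $0.35/kWh = 90 kWh
Runtime = 6 h/day × 30 days = 180 h
Power = 90 kWh ÷ 180 h = 0.5 kW = 500 W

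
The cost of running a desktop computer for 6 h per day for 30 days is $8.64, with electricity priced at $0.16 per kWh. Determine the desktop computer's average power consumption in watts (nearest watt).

300 W

Energy = $8.64 ÷ $0.16/kWh = 54 kWh
Runtime = 6 h/day × 30 days = 180 h
Power = 54 kWh ÷ 180 h = 0.3 kW = 300 W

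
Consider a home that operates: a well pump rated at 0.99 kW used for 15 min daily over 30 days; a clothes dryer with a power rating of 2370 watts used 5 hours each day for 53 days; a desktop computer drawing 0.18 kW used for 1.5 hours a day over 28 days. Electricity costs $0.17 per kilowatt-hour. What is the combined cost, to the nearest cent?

$109.32

well pump: Runtime = 15 min × 30 = 450 min = 7.5 h
well pump: 0.99 kW × 7.5 h = 7.425 kWh
clothes dryer: Runtime = 5 h/day × 53 days = 265 h
clothes dryer: 2.37 kW × 265 h = 628.05 kWh
desktop computer: Runtime = 1.5 h/day × 28 days = 42 h
desktop computer: 0.18 kW × 42 h = 7.56 kWh
Total energy = 643.035 kWh
Cost = 643.035 × $0.17 = $109.32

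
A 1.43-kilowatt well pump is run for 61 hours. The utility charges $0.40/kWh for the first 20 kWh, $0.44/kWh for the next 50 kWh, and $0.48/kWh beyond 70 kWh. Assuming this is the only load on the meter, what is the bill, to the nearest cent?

$38.27

Energy = 1.43 kW × 61 h = 87.23 kWh
Tier 1 (0–20 kWh): 20 × $0.40 = $8
Tier 2 (20–70 kWh): 50 × $0.44 = $22
Above 70 kWh: 17.23 × $0.48 = $8.2704
Bill = $38.27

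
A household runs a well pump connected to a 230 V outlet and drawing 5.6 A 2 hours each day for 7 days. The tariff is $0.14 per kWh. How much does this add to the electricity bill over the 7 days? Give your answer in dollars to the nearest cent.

Power = 5.6 A × 230 V = 1288 W = 1.288 kW
Runtime = 2 h/day × 7 days = 14 h
Energy = 1.288 kW × 14 h = 18.032 kWh
Cost = 18.032 kWh × $0.14/kWh = $2.52

$2.52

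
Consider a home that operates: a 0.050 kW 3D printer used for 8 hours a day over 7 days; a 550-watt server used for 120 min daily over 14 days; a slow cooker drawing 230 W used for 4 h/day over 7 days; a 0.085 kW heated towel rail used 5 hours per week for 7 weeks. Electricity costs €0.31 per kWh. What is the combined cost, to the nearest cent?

€8.56

3D printer: Runtime = 8 h/day × 7 days = 56 h
3D printer: 0.05 kW × 56 h = 2.8 kWh
server: Runtime = 120 min × 14 = 1680 min = 28 h
server: 0.55 kW × 28 h = 15.4 kWh
slow cooker: Runtime = 4 h/day × 7 days = 28 h
slow cooker: 0.23 kW × 28 h = 6.44 kWh
heated towel rail: Runtime = 5 h/week × 7 weeks = 35 h
heated towel rail: 0.085 kW × 35 h = 2.975 kWh
Total energy = 27.615 kWh
Cost = 27.615 × €0.31 = €8.56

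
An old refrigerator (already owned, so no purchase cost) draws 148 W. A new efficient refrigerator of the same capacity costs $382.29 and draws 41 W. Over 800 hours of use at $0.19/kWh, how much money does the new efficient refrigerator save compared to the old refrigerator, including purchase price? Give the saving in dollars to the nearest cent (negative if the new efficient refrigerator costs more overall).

-$366.03

old refrigerator: $0.00 + (148/1000) kW × 800 h × $0.19 = $0.00 + $22.496 = $22.496
new efficient refrigerator: $382.29 + (41/1000) kW × 800 h × $0.19 = $382.29 + $6.232 = $388.522
Saving = $22.496 − $388.522 = −$366.026 → -$366.03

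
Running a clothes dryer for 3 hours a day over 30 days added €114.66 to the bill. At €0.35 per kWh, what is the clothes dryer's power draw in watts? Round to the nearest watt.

Energy = €114.66 ÷ €0.35/kWh = 327.6 kWh
Runtime = 3 h/day × 30 days = 90 h
Power = 327.6 kWh ÷ 90 h = 3.64 kW = 3640 W

3640 W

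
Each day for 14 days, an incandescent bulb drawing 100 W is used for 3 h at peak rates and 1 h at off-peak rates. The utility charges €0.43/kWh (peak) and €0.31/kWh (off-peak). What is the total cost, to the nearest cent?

€2.24

Peak energy = 0.1 kW × 3 h × 14 = 4.2 kWh
Off-peak energy = 0.1 kW × 1 h × 14 = 1.4 kWh
Cost = 4.2 × €0.43 + 1.4 × €0.31 = €1.806 + €0.434 = €2.24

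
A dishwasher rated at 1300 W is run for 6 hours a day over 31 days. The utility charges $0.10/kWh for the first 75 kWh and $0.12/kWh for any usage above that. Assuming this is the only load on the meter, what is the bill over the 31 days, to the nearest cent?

Runtime = 6 h/day × 31 days = 186 h
Energy = 1.3 kW × 186 h = 241.8 kWh
Tier 1 (0–75 kWh): 75 × $0.10 = $7.5
Above 75 kWh: 166.8 × $0.12 = $20.016
Bill = $27.52

$27.52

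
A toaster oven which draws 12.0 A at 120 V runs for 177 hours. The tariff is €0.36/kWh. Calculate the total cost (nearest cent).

€91.76

Power = 12.0 A × 120 V = 1440 W = 1.44 kW
Energy = 1.44 kW × 177 h = 254.88 kWh
Cost = 254.88 kWh × €0.36/kWh = €91.76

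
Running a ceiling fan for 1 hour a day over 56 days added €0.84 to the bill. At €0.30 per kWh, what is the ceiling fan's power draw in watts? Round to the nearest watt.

Energy = €0.84 ÷ €0.30/kWh = 2.8 kWh
Runtime = 1 h/day × 56 days = 56 h
Power = 2.8 kWh ÷ 56 h = 0.05 kW = 50 W

50 W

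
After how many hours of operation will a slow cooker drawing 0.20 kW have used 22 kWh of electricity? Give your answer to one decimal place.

110.0 h

Hours = 22 kWh ÷ 0.2 kW = 110.0 h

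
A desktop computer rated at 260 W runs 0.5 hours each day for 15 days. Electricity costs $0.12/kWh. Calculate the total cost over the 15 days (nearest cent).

Runtime = 0.5 h/day × 15 days = 7.5 h
Energy = 0.26 kW × 7.5 h = 1.95 kWh
Cost = 1.95 kWh × $0.12/kWh = $0.23

$0.23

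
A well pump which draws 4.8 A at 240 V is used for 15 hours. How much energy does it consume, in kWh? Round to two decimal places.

17.28 kWh

Power = 4.8 A × 240 V = 1152 W = 1.152 kW
Energy = 1.152 kW × 15 h = 17.28 kWh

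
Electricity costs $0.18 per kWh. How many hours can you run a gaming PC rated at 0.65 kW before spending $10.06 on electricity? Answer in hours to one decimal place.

Energy available = $10.06 ÷ $0.18/kWh = 55.8889 kWh
Hours = 55.8889 kWh ÷ 0.65 kW = 86.0 h

86.0 h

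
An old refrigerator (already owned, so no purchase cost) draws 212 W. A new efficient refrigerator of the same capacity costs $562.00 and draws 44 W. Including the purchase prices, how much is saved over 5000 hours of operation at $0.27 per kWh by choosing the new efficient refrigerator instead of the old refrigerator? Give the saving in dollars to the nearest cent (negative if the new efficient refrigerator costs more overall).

-$335.20

old refrigerator: $0.00 + (212/1000) kW × 5000 h × $0.27 = $0.00 + $286.2 = $286.2
new efficient refrigerator: $562.00 + (44/1000) kW × 5000 h × $0.27 = $562.00 + $59.4 = $621.4
Saving = $286.2 − $621.4 = −$335.2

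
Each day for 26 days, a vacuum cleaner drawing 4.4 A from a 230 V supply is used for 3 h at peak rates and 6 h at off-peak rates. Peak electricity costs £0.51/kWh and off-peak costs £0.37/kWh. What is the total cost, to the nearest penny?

£98.67

Power = 4.4 A × 230 V = 1012 W = 1.012 kW
Peak energy = 1.012 kW × 3 h × 26 = 78.936 kWh
Off-peak energy = 1.012 kW × 6 h × 26 = 157.872 kWh
Cost = 78.936 × £0.51 + 157.872 × £0.37 = £40.25736 + £58.41264 = £98.67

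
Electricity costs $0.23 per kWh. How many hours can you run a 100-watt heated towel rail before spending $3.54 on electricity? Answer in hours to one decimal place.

153.9 h

Energy available = $3.54 ÷ $0.23/kWh = 15.3913 kWh
Hours = 15.3913 kWh ÷ 0.1 kW = 153.9 h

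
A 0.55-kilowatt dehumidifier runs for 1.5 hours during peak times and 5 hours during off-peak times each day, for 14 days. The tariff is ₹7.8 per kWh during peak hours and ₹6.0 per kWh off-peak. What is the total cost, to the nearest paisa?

Peak energy = 0.55 kW × 1.5 h × 14 = 11.55 kWh
Off-peak energy = 0.55 kW × 5 h × 14 = 38.5 kWh
Cost = 11.55 × ₹7.8 + 38.5 × ₹6.0 = ₹90.09 + ₹231 = ₹321.09

₹321.09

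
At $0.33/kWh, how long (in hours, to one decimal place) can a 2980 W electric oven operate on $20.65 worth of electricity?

Energy available = $20.65 ÷ $0.33/kWh = 62.5758 kWh
Hours = 62.5758 kWh ÷ 2.98 kW = 21.0 h

21.0 h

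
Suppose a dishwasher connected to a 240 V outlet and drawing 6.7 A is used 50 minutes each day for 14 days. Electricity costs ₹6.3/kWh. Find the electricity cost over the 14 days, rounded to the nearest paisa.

Power = 6.7 A × 240 V = 1608 W = 1.608 kW
Runtime = 50 min × 14 = 700 min = 11.666666… h
Energy = 1.608 kW × 11.666666… h = 18.76 kWh
Cost = 18.76 kWh × ₹6.3/kWh = ₹118.19

₹118.19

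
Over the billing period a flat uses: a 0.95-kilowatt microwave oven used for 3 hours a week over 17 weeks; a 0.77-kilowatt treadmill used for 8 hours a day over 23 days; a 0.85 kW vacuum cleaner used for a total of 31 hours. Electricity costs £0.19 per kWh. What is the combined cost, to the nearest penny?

microwave oven: Runtime = 3 h/week × 17 weeks = 51 h
microwave oven: 0.95 kW × 51 h = 48.45 kWh
treadmill: Runtime = 8 h/day × 23 days = 184 h
treadmill: 0.77 kW × 184 h = 141.68 kWh
vacuum cleaner: 0.85 kW × 31 h = 26.35 kWh
Total energy = 216.48 kWh
Cost = 216.48 × £0.19 = £41.13

£41.13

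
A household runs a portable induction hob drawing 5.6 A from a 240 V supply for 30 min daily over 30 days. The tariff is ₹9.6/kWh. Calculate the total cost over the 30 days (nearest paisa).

Power = 5.6 A × 240 V = 1344 W = 1.344 kW
Runtime = 30 min × 30 = 900 min = 15 h
Energy = 1.344 kW × 15 h = 20.16 kWh
Cost = 20.16 kWh × ₹9.6/kWh = ₹193.54

₹193.54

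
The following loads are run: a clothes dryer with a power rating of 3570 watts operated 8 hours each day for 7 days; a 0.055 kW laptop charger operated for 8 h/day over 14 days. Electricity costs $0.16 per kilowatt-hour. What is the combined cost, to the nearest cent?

$32.97

clothes dryer: Runtime = 8 h/day × 7 days = 56 h
clothes dryer: 3.57 kW × 56 h = 199.92 kWh
laptop charger: Runtime = 8 h/day × 14 days = 112 h
laptop charger: 0.055 kW × 112 h = 6.16 kWh
Total energy = 206.08 kWh
Cost = 206.08 × $0.16 = $32.97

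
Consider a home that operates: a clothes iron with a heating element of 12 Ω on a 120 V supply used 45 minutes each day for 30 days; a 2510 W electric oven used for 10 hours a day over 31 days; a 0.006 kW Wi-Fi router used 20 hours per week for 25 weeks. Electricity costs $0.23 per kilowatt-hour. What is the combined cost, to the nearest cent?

clothes iron: Power = V²/R = 120²/12 = 1200 W = 1.2 kW
clothes iron: Runtime = 45 min × 30 = 1350 min = 22.5 h
clothes iron: 1.2 kW × 22.5 h = 27 kWh
electric oven: Runtime = 10 h/day × 31 days = 310 h
electric oven: 2.51 kW × 310 h = 778.1 kWh
Wi-Fi router: Runtime = 20 h/week × 25 weeks = 500 h
Wi-Fi router: 0.006 kW × 500 h = 3 kWh
Total energy = 808.1 kWh
Cost = 808.1 × $0.23 = $185.86

$185.86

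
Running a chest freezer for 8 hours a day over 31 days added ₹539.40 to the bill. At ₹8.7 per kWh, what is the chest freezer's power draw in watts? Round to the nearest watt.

250 W

Energy = ₹539.40 ÷ ₹8.7/kWh = 62 kWh
Runtime = 8 h/day × 31 days = 248 h
Power = 62 kWh ÷ 248 h = 0.25 kW = 250 W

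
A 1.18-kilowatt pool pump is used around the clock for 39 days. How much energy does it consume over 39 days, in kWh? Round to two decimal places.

1104.48 kWh

Runtime = 24 h × 39 = 936 h
Energy = 1.18 kW × 936 h = 1104.48 kWh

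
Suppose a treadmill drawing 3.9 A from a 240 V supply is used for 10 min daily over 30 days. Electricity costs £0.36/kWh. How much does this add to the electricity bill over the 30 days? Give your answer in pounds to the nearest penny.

Power = 3.9 A × 240 V = 936 W = 0.936 kW
Runtime = 10 min × 30 = 300 min = 5 h
Energy = 0.936 kW × 5 h = 4.68 kWh
Cost = 4.68 kWh × £0.36/kWh = £1.68

£1.68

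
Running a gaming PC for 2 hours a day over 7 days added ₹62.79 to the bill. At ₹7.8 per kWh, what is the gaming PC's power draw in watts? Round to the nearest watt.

Energy = ₹62.79 ÷ ₹7.8/kWh = 8.05 kWh
Runtime = 2 h/day × 7 days = 14 h
Power = 8.05 kWh ÷ 14 h = 0.575 kW = 575 W

575 W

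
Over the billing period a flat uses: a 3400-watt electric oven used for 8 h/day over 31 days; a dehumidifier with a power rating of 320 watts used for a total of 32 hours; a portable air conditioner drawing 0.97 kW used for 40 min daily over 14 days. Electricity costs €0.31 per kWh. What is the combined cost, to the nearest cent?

€267.37

electric oven: Runtime = 8 h/day × 31 days = 248 h
electric oven: 3.4 kW × 248 h = 843.2 kWh
dehumidifier: 0.32 kW × 32 h = 10.24 kWh
portable air conditioner: Runtime = 40 min × 14 = 560 min = 9.333333… h
portable air conditioner: 0.97 kW × 9.333333… h = 9.053333… kWh
Total energy = 862.493333… kWh
Cost = 862.493333… × €0.31 = €267.37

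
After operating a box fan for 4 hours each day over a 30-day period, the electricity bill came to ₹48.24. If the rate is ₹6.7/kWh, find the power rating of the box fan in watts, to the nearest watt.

Energy = ₹48.24 ÷ ₹6.7/kWh = 7.2 kWh
Runtime = 4 h/day × 30 days = 120 h
Power = 7.2 kWh ÷ 120 h = 0.06 kW = 60 W

60 W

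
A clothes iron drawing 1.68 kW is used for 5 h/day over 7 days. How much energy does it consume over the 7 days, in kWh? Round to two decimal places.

58.80 kWh

Runtime = 5 h/day × 7 days = 35 h
Energy = 1.68 kW × 35 h = 58.8 kWh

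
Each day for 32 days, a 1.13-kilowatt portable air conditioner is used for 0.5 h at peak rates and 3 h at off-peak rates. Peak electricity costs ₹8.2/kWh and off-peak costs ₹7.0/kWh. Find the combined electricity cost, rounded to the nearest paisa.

₹907.62

Peak energy = 1.13 kW × 0.5 h × 32 = 18.08 kWh
Off-peak energy = 1.13 kW × 3 h × 32 = 108.48 kWh
Cost = 18.08 × ₹8.2 + 108.48 × ₹7.0 = ₹148.256 + ₹759.36 = ₹907.62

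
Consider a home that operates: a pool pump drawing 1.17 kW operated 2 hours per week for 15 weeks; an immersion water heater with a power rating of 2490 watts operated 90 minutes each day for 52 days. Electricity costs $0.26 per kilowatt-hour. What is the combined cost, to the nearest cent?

$59.62

pool pump: Runtime = 2 h/week × 15 weeks = 30 h
pool pump: 1.17 kW × 30 h = 35.1 kWh
immersion water heater: Runtime = 90 min × 52 = 4680 min = 78 h
immersion water heater: 2.49 kW × 78 h = 194.22 kWh
Total energy = 229.32 kWh
Cost = 229.32 × $0.26 = $59.62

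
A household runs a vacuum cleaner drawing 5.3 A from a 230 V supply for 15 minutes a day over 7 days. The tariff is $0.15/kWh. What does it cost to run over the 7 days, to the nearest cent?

$0.32

Power = 5.3 A × 230 V = 1219 W = 1.219 kW
Runtime = 15 min × 7 = 105 min = 1.75 h
Energy = 1.219 kW × 1.75 h = 2.13325 kWh
Cost = 2.13325 kWh × $0.15/kWh = $0.32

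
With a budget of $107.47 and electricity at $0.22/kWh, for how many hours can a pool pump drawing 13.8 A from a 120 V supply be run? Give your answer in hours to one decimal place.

295.0 h

Power = 13.8 A × 120 V = 1656 W = 1.656 kW
Energy available = $107.47 ÷ $0.22/kWh = 488.5 kWh
Hours = 488.5 kWh ÷ 1.656 kW = 295.0 h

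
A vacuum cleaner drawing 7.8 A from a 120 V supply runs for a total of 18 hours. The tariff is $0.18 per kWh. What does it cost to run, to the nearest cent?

$3.03

Power = 7.8 A × 120 V = 936 W = 0.936 kW
Energy = 0.936 kW × 18 h = 16.848 kWh
Cost = 16.848 kWh × $0.18/kWh = $3.03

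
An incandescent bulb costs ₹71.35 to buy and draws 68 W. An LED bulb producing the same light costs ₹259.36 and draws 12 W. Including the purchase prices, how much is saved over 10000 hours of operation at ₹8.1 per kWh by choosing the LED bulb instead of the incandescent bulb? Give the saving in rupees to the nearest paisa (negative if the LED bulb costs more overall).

incandescent bulb: ₹71.35 + (68/1000) kW × 10000 h × ₹8.1 = ₹71.35 + ₹5508 = ₹5579.35
LED bulb: ₹259.36 + (12/1000) kW × 10000 h × ₹8.1 = ₹259.36 + ₹972 = ₹1231.36
Saving = ₹5579.35 − ₹1231.36 = ₹4347.99

₹4347.99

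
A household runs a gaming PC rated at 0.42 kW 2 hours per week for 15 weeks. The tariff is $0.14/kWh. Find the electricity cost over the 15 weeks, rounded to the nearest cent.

Runtime = 2 h/week × 15 weeks = 30 h
Energy = 0.42 kW × 30 h = 12.6 kWh
Cost = 12.6 kWh × $0.14/kWh = $1.76

$1.76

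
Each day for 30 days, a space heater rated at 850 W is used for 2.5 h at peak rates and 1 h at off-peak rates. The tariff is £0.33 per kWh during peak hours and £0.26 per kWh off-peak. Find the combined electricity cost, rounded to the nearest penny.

Peak energy = 0.85 kW × 2.5 h × 30 = 63.75 kWh
Off-peak energy = 0.85 kW × 1 h × 30 = 25.5 kWh
Cost = 63.75 × £0.33 + 25.5 × £0.26 = £21.0375 + £6.63 = £27.67

£27.67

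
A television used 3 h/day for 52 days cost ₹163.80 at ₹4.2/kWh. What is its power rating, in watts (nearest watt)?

Energy = ₹163.80 ÷ ₹4.2/kWh = 39 kWh
Runtime = 3 h/day × 52 days = 156 h
Power = 39 kWh ÷ 156 h = 0.25 kW = 250 W

250 W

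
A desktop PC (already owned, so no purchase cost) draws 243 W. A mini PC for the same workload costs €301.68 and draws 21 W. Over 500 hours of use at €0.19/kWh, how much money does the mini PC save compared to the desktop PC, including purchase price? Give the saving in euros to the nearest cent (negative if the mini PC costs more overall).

desktop PC: €0.00 + (243/1000) kW × 500 h × €0.19 = €0.00 + €23.085 = €23.085
mini PC: €301.68 + (21/1000) kW × 500 h × €0.19 = €301.68 + €1.995 = €303.675
Saving = €23.085 − €303.675 = −€280.59

-€280.59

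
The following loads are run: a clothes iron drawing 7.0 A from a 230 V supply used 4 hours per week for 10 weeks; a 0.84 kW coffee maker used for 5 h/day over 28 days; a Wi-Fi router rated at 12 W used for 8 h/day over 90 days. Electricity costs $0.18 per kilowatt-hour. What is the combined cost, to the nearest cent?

$34.32

clothes iron: Power = 7.0 A × 230 V = 1610 W = 1.61 kW
clothes iron: Runtime = 4 h/week × 10 weeks = 40 h
clothes iron: 1.61 kW × 40 h = 64.4 kWh
coffee maker: Runtime = 5 h/day × 28 days = 140 h
coffee maker: 0.84 kW × 140 h = 117.6 kWh
Wi-Fi router: Runtime = 8 h/day × 90 days = 720 h
Wi-Fi router: 0.012 kW × 720 h = 8.64 kWh
Total energy = 190.64 kWh
Cost = 190.64 × $0.18 = $34.32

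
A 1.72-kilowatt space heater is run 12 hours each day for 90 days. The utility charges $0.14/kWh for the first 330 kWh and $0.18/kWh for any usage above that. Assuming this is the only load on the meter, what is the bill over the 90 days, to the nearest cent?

$321.17

Runtime = 12 h/day × 90 days = 1080 h
Energy = 1.72 kW × 1080 h = 1857.6 kWh
Tier 1 (0–330 kWh): 330 × $0.14 = $46.2
Above 330 kWh: 1527.6 × $0.18 = $274.968
Bill = $321.17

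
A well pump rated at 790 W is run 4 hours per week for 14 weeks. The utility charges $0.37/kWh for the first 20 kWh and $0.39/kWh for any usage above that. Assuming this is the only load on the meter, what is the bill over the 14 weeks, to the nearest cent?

Runtime = 4 h/week × 14 weeks = 56 h
Energy = 0.79 kW × 56 h = 44.24 kWh
Tier 1 (0–20 kWh): 20 × $0.37 = $7.4
Above 20 kWh: 24.24 × $0.39 = $9.4536
Bill = $16.85

$16.85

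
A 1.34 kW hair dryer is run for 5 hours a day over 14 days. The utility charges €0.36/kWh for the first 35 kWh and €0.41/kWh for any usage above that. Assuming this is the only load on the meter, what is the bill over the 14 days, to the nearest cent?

Runtime = 5 h/day × 14 days = 70 h
Energy = 1.34 kW × 70 h = 93.8 kWh
Tier 1 (0–35 kWh): 35 × €0.36 = €12.6
Above 35 kWh: 58.8 × €0.41 = €24.108
Bill = €36.71

€36.71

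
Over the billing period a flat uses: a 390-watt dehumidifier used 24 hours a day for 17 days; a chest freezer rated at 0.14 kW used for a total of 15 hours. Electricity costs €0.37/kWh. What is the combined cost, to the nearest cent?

€59.65

dehumidifier: Runtime = 24 h × 17 = 408 h
dehumidifier: 0.39 kW × 408 h = 159.12 kWh
chest freezer: 0.14 kW × 15 h = 2.1 kWh
Total energy = 161.22 kWh
Cost = 161.22 × €0.37 = €59.65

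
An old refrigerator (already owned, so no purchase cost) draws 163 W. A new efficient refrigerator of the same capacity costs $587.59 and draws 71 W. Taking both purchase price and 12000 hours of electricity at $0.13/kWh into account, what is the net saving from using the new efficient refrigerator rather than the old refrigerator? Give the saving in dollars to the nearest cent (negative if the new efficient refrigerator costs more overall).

old refrigerator: $0.00 + (163/1000) kW × 12000 h × $0.13 = $0.00 + $254.28 = $254.28
new efficient refrigerator: $587.59 + (71/1000) kW × 12000 h × $0.13 = $587.59 + $110.76 = $698.35
Saving = $254.28 − $698.35 = −$444.07

-$444.07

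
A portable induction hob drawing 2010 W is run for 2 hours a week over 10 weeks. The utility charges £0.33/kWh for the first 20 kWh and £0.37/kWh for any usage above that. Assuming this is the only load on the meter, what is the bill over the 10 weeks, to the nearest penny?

£14.07

Runtime = 2 h/week × 10 weeks = 20 h
Energy = 2.01 kW × 20 h = 40.2 kWh
Tier 1 (0–20 kWh): 20 × £0.33 = £6.6
Above 20 kWh: 20.2 × £0.37 = £7.474
Bill = £14.07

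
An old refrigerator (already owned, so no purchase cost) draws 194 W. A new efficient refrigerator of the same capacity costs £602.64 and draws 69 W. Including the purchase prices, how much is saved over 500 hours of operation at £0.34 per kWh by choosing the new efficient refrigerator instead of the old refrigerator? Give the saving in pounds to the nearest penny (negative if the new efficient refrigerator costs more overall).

old refrigerator: £0.00 + (194/1000) kW × 500 h × £0.34 = £0.00 + £32.98 = £32.98
new efficient refrigerator: £602.64 + (69/1000) kW × 500 h × £0.34 = £602.64 + £11.73 = £614.37
Saving = £32.98 − £614.37 = −£581.39

-£581.39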